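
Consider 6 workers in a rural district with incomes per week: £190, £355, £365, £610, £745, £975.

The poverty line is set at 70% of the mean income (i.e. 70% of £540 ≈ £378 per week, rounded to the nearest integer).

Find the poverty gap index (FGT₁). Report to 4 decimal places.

Poor units: £190, £355, £365 (q = 3 of N = 6).
Normalized shortfalls: (378−190)/378 = 0.4974; (378−355)/378 = 0.0608; (378−365)/378 = 0.0344.
Sum of shortfalls = 0.592593; P₁ averages over all N: 0.592593 / 6 = 0.0988.

0.0988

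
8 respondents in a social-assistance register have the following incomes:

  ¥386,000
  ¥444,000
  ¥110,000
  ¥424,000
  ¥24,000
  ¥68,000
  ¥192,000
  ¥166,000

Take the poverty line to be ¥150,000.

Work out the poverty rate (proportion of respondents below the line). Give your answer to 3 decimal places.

3 of the 8 respondents have income below ¥150,000.
H = 3/8 = 0.375.

0.375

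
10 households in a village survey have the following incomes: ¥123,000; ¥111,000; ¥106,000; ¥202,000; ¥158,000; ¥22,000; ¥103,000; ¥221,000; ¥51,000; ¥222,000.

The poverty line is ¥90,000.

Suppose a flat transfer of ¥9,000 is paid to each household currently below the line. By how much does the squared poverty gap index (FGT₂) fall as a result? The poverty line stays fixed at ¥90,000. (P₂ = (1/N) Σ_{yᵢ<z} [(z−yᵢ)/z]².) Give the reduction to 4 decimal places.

Before: below the line — ¥22,000, ¥51,000; squared poverty gap index (FGT₂) = 0.075864.
After the ¥9,000 transfer: below the line — ¥31,000, ¥60,000; squared poverty gap index (FGT₂) = 0.054086.
Reduction = 0.075864 − 0.054086 = 0.0218.

0.0218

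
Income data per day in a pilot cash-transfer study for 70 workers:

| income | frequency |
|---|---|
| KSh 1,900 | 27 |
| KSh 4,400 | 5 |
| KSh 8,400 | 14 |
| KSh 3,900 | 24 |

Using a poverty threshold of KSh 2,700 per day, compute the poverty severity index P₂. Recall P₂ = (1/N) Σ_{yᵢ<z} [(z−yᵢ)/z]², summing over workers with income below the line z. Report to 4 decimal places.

Below z: 27×KSh 1,900 (q = 27 of N = 70).
Normalized shortfalls: (2700−1900)/2700 = 0.2963 (×27).
Squared: 0.0878 (×27).
Sum = 2.370370; P₂ = 2.370370 / 70 = 0.0339.

0.0339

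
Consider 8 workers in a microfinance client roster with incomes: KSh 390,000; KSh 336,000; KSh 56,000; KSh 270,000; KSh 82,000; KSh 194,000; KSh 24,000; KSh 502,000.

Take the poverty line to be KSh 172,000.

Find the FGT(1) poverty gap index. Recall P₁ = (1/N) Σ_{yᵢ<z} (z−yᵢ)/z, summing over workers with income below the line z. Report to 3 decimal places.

0.257

Below z: KSh 24,000, KSh 56,000, KSh 82,000 (q = 3 of N = 8).
Normalized shortfalls: (172000−24000)/172000 = 0.8605; (172000−56000)/172000 = 0.6744; (172000−82000)/172000 = 0.5233.
Sum of shortfalls = 2.058140; P₁ averages over all N: 2.058140 / 8 = 0.257.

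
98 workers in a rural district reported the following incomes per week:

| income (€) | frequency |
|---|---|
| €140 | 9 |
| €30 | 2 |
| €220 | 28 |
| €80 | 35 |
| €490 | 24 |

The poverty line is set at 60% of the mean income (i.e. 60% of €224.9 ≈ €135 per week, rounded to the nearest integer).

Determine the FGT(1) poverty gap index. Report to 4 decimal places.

0.1614

Incomes under z: 2×€30, 35×€80 (q = 37 of N = 98).
Relative gaps: (135−30)/135 = 0.7778 (×2); (135−80)/135 = 0.4074 (×35).
Sum of shortfalls = 15.814815; P₁ averages over all N: 15.814815 / 98 = 0.1614.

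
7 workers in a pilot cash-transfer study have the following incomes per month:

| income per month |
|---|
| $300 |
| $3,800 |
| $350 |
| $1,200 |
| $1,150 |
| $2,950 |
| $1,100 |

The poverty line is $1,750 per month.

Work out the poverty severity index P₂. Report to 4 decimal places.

0.2401

Below z: $300, $350, $1,100, $1,150, $1,200 (q = 5 of N = 7).
Gap ratios (z−y)/z: (1750−300)/1750 = 0.8286; (1750−350)/1750 = 0.8000; (1750−1100)/1750 = 0.3714; (1750−1150)/1750 = 0.3429; (1750−1200)/1750 = 0.3143.
Squared: 0.6865; 0.6400; 0.1380; 0.1176; 0.0988.
Sum = 1.680816; P₂ = 1.680816 / 7 = 0.2401.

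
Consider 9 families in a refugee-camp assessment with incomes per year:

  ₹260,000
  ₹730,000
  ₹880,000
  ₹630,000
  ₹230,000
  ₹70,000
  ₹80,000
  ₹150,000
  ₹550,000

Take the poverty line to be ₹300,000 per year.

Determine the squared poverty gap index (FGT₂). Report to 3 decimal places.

Below the line: ₹70,000, ₹80,000, ₹150,000, ₹230,000, ₹260,000 (q = 5 of N = 9).
Relative gaps: (300000−70000)/300000 = 0.7667; (300000−80000)/300000 = 0.7333; (300000−150000)/300000 = 0.5000; (300000−230000)/300000 = 0.2333; (300000−260000)/300000 = 0.1333.
Squared: 0.5878; 0.5378; 0.2500; 0.0544; 0.0178.
Sum = 1.447778; P₂ = 1.447778 / 9 = 0.161.

0.161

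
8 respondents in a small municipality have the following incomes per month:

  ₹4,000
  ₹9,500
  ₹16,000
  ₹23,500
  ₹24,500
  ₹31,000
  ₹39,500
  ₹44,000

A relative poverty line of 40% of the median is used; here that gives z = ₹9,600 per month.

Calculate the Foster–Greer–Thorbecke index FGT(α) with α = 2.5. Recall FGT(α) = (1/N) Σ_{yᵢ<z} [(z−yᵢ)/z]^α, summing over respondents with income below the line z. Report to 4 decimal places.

Below the line: ₹4,000, ₹9,500 (q = 2 of N = 8).
Gap ratios (z−y)/z: (9600−4000)/9600 = 0.5833; (9600−9500)/9600 = 0.0104.
Raised to α = 2.5: 0.25989; 0.00001.
Sum = 0.259903; FGT(2.5) = 0.259903 / 8 = 0.0325.

0.0325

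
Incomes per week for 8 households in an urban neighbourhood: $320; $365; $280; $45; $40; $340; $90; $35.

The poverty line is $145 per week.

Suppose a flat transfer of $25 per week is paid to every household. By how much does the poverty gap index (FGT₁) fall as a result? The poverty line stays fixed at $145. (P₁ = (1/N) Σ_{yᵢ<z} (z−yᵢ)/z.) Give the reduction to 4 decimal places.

0.0862

Before: below the line — $35, $40, $45, $90; poverty gap index (FGT₁) = 0.318966.
After the $25 transfer: below the line — $60, $65, $70, $115; poverty gap index (FGT₁) = 0.232759.
Reduction = 0.318966 − 0.232759 = 0.0862.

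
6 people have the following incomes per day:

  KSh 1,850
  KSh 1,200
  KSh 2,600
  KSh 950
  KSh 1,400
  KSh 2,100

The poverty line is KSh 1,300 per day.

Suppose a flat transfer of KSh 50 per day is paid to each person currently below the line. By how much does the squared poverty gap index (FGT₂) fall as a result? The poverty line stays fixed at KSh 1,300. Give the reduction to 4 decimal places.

0.0039

Before: below the line — KSh 950, KSh 1,200; squared poverty gap index (FGT₂) = 0.013067.
After the KSh 50 transfer: below the line — KSh 1,000, KSh 1,250; squared poverty gap index (FGT₂) = 0.009122.
Reduction = 0.013067 − 0.009122 = 0.0039.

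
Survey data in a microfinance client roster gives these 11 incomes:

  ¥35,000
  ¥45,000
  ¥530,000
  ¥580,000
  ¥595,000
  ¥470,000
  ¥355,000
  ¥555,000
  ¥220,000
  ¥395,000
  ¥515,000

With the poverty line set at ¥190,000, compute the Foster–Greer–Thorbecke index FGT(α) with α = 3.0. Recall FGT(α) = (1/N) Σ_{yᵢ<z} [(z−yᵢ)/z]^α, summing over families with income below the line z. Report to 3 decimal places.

Incomes under z: ¥35,000, ¥45,000 (q = 2 of N = 11).
Normalized shortfalls: (190000−35000)/190000 = 0.8158; (190000−45000)/190000 = 0.7632.
Raised to α = 3.0: 0.54292; 0.44447.
Sum = 0.987389; FGT(3.0) = 0.987389 / 11 = 0.090.

0.090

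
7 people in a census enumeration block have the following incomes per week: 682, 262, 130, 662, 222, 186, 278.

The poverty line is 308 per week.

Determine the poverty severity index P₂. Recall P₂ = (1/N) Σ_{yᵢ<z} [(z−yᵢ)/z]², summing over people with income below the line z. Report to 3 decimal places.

Below z: 130, 186, 222, 262, 278 (q = 5 of N = 7).
Gap ratios (z−y)/z: (308−130)/308 = 0.5779; (308−186)/308 = 0.3961; (308−222)/308 = 0.2792; (308−262)/308 = 0.1494; (308−278)/308 = 0.0974.
Squared: 0.3340; 0.1569; 0.0780; 0.0223; 0.0095.
Sum = 0.600649; P₂ = 0.600649 / 7 = 0.086.

0.086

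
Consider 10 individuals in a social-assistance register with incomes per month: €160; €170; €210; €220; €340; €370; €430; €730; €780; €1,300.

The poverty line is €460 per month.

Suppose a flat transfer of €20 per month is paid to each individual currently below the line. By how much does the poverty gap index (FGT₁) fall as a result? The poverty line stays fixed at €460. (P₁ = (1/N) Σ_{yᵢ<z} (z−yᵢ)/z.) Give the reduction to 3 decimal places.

Before: below the line — €160, €170, €210, €220, €340, €370, €430; poverty gap index (FGT₁) = 0.28696.
After the €20 transfer: below the line — €180, €190, €230, €240, €360, €390, €450; poverty gap index (FGT₁) = 0.25652.
Reduction = 0.28696 − 0.25652 = 0.030.

0.030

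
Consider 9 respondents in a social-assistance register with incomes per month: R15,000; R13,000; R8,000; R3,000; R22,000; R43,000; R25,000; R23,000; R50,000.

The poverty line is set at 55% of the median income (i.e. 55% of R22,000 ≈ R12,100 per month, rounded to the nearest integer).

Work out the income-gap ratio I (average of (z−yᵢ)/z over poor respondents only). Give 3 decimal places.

0.545

Below z: R3,000, R8,000 (q = 2 of N = 9).
Shortfall ratios (z−y)/z: 0.7521, 0.3388; sum = 1.090909.
The income-gap ratio divides by q (the poor only): 1.090909 / 2 = 0.545.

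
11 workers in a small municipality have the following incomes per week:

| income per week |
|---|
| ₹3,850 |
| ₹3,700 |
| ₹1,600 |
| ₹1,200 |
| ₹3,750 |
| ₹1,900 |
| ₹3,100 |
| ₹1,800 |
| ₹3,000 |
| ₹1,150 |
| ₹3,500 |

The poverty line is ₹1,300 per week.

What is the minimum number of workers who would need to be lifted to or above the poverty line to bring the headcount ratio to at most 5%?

2

2 of the 11 workers are poor, so H = 2/11 = 0.182.
A headcount ratio of at most 5% allows at most ⌊0.05 × 11⌋ = 0 poor workers.
So at least 2 − 0 = 2 must be lifted.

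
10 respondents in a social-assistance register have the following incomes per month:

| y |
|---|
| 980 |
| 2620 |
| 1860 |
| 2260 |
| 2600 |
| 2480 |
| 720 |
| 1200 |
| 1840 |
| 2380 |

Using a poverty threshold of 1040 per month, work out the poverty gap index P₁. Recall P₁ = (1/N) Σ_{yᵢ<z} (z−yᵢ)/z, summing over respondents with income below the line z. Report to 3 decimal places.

Incomes under z: 720, 980 (q = 2 of N = 10).
Gap ratios (z−y)/z: (1040−720)/1040 = 0.3077; (1040−980)/1040 = 0.0577.
Σ = 0.365385. Dividing by the full population N = 10 gives P₁ = 0.037.

0.037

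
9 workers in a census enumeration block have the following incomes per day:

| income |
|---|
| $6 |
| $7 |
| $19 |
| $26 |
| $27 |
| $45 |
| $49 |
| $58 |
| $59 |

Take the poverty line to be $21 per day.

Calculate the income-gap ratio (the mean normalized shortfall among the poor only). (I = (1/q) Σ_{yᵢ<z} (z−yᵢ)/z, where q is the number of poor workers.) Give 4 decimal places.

Below z: $6, $7, $19 (q = 3 of N = 9).
Shortfall ratios (z−y)/z: 0.7143, 0.6667, 0.0952; sum = 1.476190.
The income-gap ratio divides by q (the poor only): 1.476190 / 3 = 0.4921.

0.4921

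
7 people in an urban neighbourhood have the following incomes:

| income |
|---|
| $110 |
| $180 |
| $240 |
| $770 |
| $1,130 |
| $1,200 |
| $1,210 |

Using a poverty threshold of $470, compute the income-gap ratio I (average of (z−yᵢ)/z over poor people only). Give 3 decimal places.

0.624

Below the line: $110, $180, $240 (q = 3 of N = 7).
Relative gaps: 0.7660, 0.6170, 0.4894; sum = 1.872340.
I averages over the q = 3 poor units only: 1.872340 / 3 = 0.624.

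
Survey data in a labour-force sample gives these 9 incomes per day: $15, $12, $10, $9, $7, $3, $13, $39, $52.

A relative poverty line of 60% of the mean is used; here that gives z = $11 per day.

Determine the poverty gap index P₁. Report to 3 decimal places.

Poor units: $3, $7, $9, $10 (q = 4 of N = 9).
Gap ratios (z−y)/z: (11−3)/11 = 0.7273; (11−7)/11 = 0.3636; (11−9)/11 = 0.1818; (11−10)/11 = 0.0909.
Sum of shortfalls = 1.363636; P₁ averages over all N: 1.363636 / 9 = 0.152.

0.152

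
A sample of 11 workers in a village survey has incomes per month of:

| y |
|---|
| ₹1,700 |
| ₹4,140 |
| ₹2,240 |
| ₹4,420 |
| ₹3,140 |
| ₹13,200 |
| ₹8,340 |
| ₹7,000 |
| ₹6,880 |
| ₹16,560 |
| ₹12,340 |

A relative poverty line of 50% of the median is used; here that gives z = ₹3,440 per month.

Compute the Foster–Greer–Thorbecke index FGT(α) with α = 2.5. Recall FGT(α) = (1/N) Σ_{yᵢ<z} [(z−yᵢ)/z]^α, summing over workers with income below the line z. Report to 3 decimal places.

0.023

Incomes under z: ₹1,700, ₹2,240, ₹3,140 (q = 3 of N = 11).
Relative gaps: (3440−1700)/3440 = 0.5058; (3440−2240)/3440 = 0.3488; (3440−3140)/3440 = 0.0872.
Raised to α = 2.5: 0.18196; 0.07187; 0.00225.
Sum = 0.256078; FGT(2.5) = 0.256078 / 11 = 0.023.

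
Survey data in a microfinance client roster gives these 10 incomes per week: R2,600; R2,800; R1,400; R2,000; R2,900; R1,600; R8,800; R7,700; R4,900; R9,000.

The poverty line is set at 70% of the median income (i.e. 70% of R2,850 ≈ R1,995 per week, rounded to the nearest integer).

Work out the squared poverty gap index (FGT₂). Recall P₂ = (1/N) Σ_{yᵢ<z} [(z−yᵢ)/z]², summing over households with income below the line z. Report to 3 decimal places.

0.013

Below the line: R1,400, R1,600 (q = 2 of N = 10).
Normalized shortfalls: (1995−1400)/1995 = 0.2982; (1995−1600)/1995 = 0.1980.
Squared: 0.0890; 0.0392.
Sum = 0.128152; P₂ = 0.128152 / 10 = 0.013.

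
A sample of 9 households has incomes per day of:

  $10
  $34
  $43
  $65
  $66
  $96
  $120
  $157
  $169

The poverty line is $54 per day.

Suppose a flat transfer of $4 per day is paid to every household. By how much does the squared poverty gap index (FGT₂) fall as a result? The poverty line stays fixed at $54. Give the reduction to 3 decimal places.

Before: below the line — $10, $34, $43; squared poverty gap index (FGT₂) = 0.09362.
After the $4 transfer: below the line — $14, $38, $47; squared poverty gap index (FGT₂) = 0.07259.
Reduction = 0.09362 − 0.07259 = 0.021.

0.021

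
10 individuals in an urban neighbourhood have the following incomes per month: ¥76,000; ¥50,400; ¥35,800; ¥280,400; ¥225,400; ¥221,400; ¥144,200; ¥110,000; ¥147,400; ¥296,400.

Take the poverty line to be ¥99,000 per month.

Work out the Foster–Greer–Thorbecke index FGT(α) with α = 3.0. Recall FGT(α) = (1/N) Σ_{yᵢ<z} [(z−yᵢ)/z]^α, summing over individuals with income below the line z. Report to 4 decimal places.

Incomes under z: ¥35,800, ¥50,400, ¥76,000 (q = 3 of N = 10).
Relative gaps: (99000−35800)/99000 = 0.6384; (99000−50400)/99000 = 0.4909; (99000−76000)/99000 = 0.2323.
Raised to α = 3.0: 0.26016; 0.11831; 0.01254.
Sum = 0.391008; FGT(3.0) = 0.391008 / 10 = 0.0391.

0.0391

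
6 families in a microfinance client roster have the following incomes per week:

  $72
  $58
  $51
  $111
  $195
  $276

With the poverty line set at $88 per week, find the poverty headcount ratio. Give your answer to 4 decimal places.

0.5000

3 of the 6 families have income below $88.
H = 3/6 = 0.5000.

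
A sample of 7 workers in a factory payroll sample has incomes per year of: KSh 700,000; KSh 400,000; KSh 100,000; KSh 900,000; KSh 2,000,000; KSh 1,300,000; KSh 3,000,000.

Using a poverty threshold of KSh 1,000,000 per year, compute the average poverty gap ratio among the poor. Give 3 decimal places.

Poor units: KSh 100,000, KSh 400,000, KSh 700,000, KSh 900,000 (q = 4 of N = 7).
Shortfall ratios (z−y)/z: 0.9000, 0.6000, 0.3000, 0.1000; sum = 1.900000.
I averages over the q = 4 poor units only: 1.900000 / 4 = 0.475.

0.475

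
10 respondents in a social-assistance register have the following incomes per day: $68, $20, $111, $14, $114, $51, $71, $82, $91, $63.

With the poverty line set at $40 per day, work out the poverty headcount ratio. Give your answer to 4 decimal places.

0.2000

2 of the 10 respondents have income below $40.
H = 2/10 = 0.2000.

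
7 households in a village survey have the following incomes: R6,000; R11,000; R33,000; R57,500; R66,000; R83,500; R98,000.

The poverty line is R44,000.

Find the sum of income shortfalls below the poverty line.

Poor units: R6,000, R11,000, R33,000 (q = 3 of N = 7).
Individual gaps: 44000−6000 = 38000; 44000−11000 = 33000; 44000−33000 = 11000.
Aggregate gap = R82,000.

R82,000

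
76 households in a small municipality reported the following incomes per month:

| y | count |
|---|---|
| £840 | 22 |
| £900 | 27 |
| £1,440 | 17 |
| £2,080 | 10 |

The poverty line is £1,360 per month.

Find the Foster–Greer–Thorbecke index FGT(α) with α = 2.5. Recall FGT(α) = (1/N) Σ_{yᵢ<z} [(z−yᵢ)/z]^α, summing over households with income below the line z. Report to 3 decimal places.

Below the line: 22×£840, 27×£900 (q = 49 of N = 76).
Gap ratios (z−y)/z: (1360−840)/1360 = 0.3824 (×22); (1360−900)/1360 = 0.3382 (×27).
Raised to α = 2.5: 0.09040 (×22); 0.06653 (×27).
Sum = 3.785200; FGT(2.5) = 3.785200 / 76 = 0.050.

0.050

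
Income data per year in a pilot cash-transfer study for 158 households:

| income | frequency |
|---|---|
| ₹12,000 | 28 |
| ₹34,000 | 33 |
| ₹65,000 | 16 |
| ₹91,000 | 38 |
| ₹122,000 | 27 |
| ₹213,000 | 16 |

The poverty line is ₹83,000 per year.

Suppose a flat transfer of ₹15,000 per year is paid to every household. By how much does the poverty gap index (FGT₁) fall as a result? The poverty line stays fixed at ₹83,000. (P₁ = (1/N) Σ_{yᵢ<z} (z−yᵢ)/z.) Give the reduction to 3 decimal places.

Before: below the line — 28×₹12,000, 33×₹34,000, 16×₹65,000; poverty gap index (FGT₁) = 0.29686.
After the ₹15,000 transfer: below the line — 28×₹27,000, 33×₹49,000, 16×₹80,000; poverty gap index (FGT₁) = 0.20878.
Reduction = 0.29686 − 0.20878 = 0.088.

0.088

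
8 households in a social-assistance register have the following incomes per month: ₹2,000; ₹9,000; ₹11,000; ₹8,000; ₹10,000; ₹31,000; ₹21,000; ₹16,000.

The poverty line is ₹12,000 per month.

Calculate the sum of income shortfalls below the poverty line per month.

Below z: ₹2,000, ₹8,000, ₹9,000, ₹10,000, ₹11,000 (q = 5 of N = 8).
Individual gaps: 12000−2000 = 10000; 12000−8000 = 4000; 12000−9000 = 3000; 12000−10000 = 2000; 12000−11000 = 1000.
Aggregate gap = ₹20,000.

₹20,000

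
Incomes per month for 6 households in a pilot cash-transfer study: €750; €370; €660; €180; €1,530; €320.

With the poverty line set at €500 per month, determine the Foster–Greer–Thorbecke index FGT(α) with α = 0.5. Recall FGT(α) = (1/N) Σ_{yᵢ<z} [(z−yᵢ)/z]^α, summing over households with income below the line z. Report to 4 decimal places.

0.3183

Incomes under z: €180, €320, €370 (q = 3 of N = 6).
Gap ratios (z−y)/z: (500−180)/500 = 0.6400; (500−320)/500 = 0.3600; (500−370)/500 = 0.2600.
Raised to α = 0.5: 0.80000; 0.60000; 0.50990.
Sum = 1.909902; FGT(0.5) = 1.909902 / 6 = 0.3183.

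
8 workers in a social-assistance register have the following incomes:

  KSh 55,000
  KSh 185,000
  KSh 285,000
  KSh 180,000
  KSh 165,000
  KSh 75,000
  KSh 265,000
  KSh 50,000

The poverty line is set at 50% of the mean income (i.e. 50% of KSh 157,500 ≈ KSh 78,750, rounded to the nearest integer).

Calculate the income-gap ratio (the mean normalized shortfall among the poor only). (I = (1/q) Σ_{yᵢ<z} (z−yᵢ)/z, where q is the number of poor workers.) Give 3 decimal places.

Incomes under z: KSh 50,000, KSh 55,000, KSh 75,000 (q = 3 of N = 8).
Shortfall ratios (z−y)/z: 0.3651, 0.3016, 0.0476; sum = 0.714286.
The income-gap ratio divides by q (the poor only): 0.714286 / 3 = 0.238.

0.238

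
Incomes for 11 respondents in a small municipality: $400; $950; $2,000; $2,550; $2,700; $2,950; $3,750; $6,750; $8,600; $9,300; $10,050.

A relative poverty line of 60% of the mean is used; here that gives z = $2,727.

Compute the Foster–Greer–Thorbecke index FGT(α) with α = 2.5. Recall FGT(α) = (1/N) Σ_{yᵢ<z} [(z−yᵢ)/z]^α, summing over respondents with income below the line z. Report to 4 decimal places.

Incomes under z: $400, $950, $2,000, $2,550, $2,700 (q = 5 of N = 11).
Normalized shortfalls: (2727−400)/2727 = 0.8533; (2727−950)/2727 = 0.6516; (2727−2000)/2727 = 0.2666; (2727−2550)/2727 = 0.0649; (2727−2700)/2727 = 0.0099.
Raised to α = 2.5: 0.67263; 0.34277; 0.03670; 0.00107; 0.00001.
Sum = 1.053185; FGT(2.5) = 1.053185 / 11 = 0.0957.

0.0957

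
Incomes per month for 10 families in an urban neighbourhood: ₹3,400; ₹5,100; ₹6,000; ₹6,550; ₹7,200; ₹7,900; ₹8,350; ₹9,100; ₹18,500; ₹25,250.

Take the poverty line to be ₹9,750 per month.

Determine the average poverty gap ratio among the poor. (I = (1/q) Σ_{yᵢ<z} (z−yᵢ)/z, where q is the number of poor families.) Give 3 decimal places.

Incomes under z: ₹3,400, ₹5,100, ₹6,000, ₹6,550, ₹7,200, ₹7,900, ₹8,350, ₹9,100 (q = 8 of N = 10).
Relative gaps: 0.6513, 0.4769, 0.3846, 0.3282, 0.2615, 0.1897, 0.1436, 0.0667; sum = 2.502564.
The income-gap ratio divides by q (the poor only): 2.502564 / 8 = 0.313.

0.313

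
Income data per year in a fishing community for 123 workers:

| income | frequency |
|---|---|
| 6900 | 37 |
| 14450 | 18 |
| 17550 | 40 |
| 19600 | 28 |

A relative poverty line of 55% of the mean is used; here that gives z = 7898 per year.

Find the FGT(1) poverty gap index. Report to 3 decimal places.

0.038

Poor units: 37×6900 (q = 37 of N = 123).
Gap ratios (z−y)/z: (7898−6900)/7898 = 0.1264 (×37).
Σ = 4.675361. Dividing by the full population N = 123 gives P₁ = 0.038.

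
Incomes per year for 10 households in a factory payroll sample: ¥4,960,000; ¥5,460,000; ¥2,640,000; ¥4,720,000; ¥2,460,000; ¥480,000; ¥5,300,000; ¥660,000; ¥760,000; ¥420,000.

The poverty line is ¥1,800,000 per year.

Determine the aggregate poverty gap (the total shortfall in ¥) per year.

¥4,880,000

Below z: ¥420,000, ¥480,000, ¥660,000, ¥760,000 (q = 4 of N = 10).
Individual gaps: 1800000−420000 = 1380000; 1800000−480000 = 1320000; 1800000−660000 = 1140000; 1800000−760000 = 1040000.
Aggregate gap = ¥4,880,000.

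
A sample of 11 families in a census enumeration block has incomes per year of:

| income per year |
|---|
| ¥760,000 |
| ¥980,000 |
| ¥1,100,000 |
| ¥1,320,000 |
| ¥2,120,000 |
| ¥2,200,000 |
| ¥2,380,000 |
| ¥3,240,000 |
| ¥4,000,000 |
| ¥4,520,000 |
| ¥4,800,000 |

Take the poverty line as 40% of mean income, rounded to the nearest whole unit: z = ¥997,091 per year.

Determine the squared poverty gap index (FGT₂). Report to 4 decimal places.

Poor units: ¥760,000, ¥980,000 (q = 2 of N = 11).
Gap ratios (z−y)/z: (997091−760000)/997091 = 0.2378; (997091−980000)/997091 = 0.0171.
Squared: 0.0565; 0.0003.
Sum = 0.056834; P₂ = 0.056834 / 11 = 0.0052.

0.0052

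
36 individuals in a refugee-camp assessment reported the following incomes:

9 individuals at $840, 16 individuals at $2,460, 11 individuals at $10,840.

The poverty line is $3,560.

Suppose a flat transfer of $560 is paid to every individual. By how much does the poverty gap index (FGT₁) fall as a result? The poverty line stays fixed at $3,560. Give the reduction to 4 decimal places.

0.1092

Before: below the line — 9×$840, 16×$2,460; poverty gap index (FGT₁) = 0.328340.
After the $560 transfer: below the line — 9×$1,400, 16×$3,020; poverty gap index (FGT₁) = 0.219101.
Reduction = 0.328340 − 0.219101 = 0.1092.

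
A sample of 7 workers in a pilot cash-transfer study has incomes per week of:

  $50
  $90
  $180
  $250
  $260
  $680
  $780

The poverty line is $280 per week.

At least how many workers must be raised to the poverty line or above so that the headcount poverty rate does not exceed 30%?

3

5 of the 7 workers are poor, so H = 5/7 = 0.714.
A headcount ratio of at most 30% allows at most ⌊0.30 × 7⌋ = 2 poor workers.
So at least 5 − 2 = 3 must be lifted.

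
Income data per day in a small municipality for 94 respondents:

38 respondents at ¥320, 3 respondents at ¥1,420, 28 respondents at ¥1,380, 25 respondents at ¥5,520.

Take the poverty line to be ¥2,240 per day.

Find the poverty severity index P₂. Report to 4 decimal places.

0.3452

Poor units: 38×¥320, 28×¥1,380, 3×¥1,420 (q = 69 of N = 94).
Normalized shortfalls: (2240−320)/2240 = 0.8571 (×38); (2240−1380)/2240 = 0.3839 (×28); (2240−1420)/2240 = 0.3661 (×3).
Squared: 0.7347 (×38); 0.1474 (×28); 0.1340 (×3).
Sum = 32.447624; P₂ = 32.447624 / 94 = 0.3452.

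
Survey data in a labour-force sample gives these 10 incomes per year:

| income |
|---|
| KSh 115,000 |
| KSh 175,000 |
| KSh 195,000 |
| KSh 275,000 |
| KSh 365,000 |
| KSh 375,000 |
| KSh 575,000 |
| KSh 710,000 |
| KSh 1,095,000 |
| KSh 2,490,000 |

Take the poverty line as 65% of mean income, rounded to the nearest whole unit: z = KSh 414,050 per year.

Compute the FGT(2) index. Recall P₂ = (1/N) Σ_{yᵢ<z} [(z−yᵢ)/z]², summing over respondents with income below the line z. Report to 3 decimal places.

0.127

Poor units: KSh 115,000, KSh 175,000, KSh 195,000, KSh 275,000, KSh 365,000, KSh 375,000 (q = 6 of N = 10).
Relative gaps: (414050−115000)/414050 = 0.7223; (414050−175000)/414050 = 0.5773; (414050−195000)/414050 = 0.5290; (414050−275000)/414050 = 0.3358; (414050−365000)/414050 = 0.1185; (414050−375000)/414050 = 0.0943.
Squared: 0.5217; 0.3333; 0.2799; 0.1128; 0.0140; 0.0089.
Sum = 1.270577; P₂ = 1.270577 / 10 = 0.127.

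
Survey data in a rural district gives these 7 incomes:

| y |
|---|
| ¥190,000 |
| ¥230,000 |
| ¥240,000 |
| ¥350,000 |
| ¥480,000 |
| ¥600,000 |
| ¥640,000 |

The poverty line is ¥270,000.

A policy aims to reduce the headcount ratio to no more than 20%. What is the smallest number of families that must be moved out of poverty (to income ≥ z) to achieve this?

2

3 of the 7 families are poor, so H = 3/7 = 0.429.
A headcount ratio of at most 20% allows at most ⌊0.20 × 7⌋ = 1 poor families.
So at least 3 − 1 = 2 must be lifted.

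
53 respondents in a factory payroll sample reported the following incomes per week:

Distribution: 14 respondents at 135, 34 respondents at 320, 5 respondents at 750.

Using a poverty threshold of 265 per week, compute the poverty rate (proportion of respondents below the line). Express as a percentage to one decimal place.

26.4%

14 of the 53 respondents have income below 265.
H = 14/53 = 26.4%.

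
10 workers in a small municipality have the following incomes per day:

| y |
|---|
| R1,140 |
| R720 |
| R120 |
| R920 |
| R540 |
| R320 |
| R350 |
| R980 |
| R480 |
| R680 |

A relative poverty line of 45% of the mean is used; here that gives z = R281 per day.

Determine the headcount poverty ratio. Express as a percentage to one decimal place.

10.0%

1 of the 10 workers have income below R281.
H = 1/10 = 10.0%.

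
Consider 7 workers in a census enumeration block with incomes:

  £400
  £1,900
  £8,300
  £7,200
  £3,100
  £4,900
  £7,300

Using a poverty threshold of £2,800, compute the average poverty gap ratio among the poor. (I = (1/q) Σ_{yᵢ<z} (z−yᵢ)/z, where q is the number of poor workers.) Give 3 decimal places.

0.589

Below z: £400, £1,900 (q = 2 of N = 7).
Shortfall ratios (z−y)/z: 0.8571, 0.3214; sum = 1.178571.
The income-gap ratio divides by q (the poor only): 1.178571 / 2 = 0.589.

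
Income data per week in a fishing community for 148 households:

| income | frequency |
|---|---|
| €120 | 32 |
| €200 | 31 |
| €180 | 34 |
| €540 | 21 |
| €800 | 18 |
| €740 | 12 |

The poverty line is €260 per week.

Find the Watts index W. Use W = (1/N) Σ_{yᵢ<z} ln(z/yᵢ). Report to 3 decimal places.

0.307

Below the line: 32×€120, 34×€180, 31×€200 (q = 97 of N = 148).
Log shortfalls: ln(260/120) = 0.7732 (×32); ln(260/180) = 0.3677 (×34); ln(260/200) = 0.2624 (×31).
W = 45.378011 / 148 = 0.307.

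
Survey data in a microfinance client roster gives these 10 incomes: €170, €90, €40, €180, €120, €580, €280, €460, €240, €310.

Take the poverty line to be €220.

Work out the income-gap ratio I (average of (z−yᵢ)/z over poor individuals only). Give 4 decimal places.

0.4545

Below z: €40, €90, €120, €170, €180 (q = 5 of N = 10).
Relative gaps: 0.8182, 0.5909, 0.4545, 0.2273, 0.1818; sum = 2.272727.
The income-gap ratio divides by q (the poor only): 2.272727 / 5 = 0.4545.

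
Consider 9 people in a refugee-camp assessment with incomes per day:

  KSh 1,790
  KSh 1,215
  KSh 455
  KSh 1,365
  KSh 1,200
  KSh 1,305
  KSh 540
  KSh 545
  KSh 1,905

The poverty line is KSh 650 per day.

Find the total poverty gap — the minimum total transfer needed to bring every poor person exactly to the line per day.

KSh 410

Below z: KSh 455, KSh 540, KSh 545 (q = 3 of N = 9).
Individual gaps: 650−455 = 195; 650−540 = 110; 650−545 = 105.
Aggregate gap = KSh 410.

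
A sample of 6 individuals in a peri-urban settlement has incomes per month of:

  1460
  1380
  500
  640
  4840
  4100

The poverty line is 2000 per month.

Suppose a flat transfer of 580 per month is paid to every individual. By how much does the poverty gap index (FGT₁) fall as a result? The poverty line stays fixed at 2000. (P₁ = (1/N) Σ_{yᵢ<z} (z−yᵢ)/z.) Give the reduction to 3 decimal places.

0.190

Before: below the line — 500, 640, 1380, 1460; poverty gap index (FGT₁) = 0.33500.
After the 580 transfer: below the line — 1080, 1220, 1960; poverty gap index (FGT₁) = 0.14500.
Reduction = 0.33500 − 0.14500 = 0.190.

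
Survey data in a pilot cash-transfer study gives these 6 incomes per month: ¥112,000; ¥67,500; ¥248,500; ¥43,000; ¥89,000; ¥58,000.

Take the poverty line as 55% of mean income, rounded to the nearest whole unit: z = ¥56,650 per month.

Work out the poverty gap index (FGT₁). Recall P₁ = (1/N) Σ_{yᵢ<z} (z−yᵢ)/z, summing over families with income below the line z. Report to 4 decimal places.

0.0402

Below the line: ¥43,000 (q = 1 of N = 6).
Normalized shortfalls: (56650−43000)/56650 = 0.2410.
Sum of shortfalls = 0.240953; P₁ averages over all N: 0.240953 / 6 = 0.0402.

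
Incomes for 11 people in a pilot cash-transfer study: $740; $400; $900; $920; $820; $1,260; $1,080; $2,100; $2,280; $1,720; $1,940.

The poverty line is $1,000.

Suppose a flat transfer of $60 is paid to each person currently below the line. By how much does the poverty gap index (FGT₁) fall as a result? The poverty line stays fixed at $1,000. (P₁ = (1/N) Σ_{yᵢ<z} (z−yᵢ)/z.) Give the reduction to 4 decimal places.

0.0273

Before: below the line — $400, $740, $820, $900, $920; poverty gap index (FGT₁) = 0.110909.
After the $60 transfer: below the line — $460, $800, $880, $960, $980; poverty gap index (FGT₁) = 0.083636.
Reduction = 0.110909 − 0.083636 = 0.0273.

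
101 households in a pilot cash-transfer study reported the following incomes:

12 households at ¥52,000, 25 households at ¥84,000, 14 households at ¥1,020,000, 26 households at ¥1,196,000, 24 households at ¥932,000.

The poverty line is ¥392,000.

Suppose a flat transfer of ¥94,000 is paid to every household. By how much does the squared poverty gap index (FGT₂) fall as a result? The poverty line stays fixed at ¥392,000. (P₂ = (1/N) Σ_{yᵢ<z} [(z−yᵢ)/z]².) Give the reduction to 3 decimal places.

0.122

Before: below the line — 12×¥52,000, 25×¥84,000; squared poverty gap index (FGT₂) = 0.24219.
After the ¥94,000 transfer: below the line — 12×¥146,000, 25×¥178,000; squared poverty gap index (FGT₂) = 0.12056.
Reduction = 0.24219 − 0.12056 = 0.122.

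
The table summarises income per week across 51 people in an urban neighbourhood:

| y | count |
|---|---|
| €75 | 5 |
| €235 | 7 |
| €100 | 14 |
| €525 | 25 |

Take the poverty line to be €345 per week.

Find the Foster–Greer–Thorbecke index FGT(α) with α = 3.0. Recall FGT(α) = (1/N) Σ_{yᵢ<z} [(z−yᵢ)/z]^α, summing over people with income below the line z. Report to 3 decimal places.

Below the line: 5×€75, 14×€100, 7×€235 (q = 26 of N = 51).
Shortfall ratios: (345−75)/345 = 0.7826 (×5); (345−100)/345 = 0.7101 (×14); (345−235)/345 = 0.3188 (×7).
Raised to α = 3.0: 0.47933 (×5); 0.35813 (×14); 0.03241 (×7).
Sum = 7.637362; FGT(3.0) = 7.637362 / 51 = 0.150.

0.150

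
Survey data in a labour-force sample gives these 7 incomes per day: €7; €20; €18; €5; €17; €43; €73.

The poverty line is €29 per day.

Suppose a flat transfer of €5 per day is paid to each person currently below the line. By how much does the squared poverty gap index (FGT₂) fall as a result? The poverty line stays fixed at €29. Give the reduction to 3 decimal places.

0.111

Before: below the line — €5, €7, €17, €18, €20; squared poverty gap index (FGT₂) = 0.23883.
After the €5 transfer: below the line — €10, €12, €22, €23, €25; squared poverty gap index (FGT₂) = 0.12757.
Reduction = 0.23883 − 0.12757 = 0.111.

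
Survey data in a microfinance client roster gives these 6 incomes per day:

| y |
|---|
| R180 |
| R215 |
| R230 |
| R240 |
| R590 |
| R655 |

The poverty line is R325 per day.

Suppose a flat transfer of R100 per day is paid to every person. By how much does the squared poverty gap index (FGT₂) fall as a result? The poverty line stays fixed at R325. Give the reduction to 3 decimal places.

Before: below the line — R180, R215, R230, R240; squared poverty gap index (FGT₂) = 0.07791.
After the R100 transfer: below the line — R280, R315; squared poverty gap index (FGT₂) = 0.00335.
Reduction = 0.07791 − 0.00335 = 0.075.

0.075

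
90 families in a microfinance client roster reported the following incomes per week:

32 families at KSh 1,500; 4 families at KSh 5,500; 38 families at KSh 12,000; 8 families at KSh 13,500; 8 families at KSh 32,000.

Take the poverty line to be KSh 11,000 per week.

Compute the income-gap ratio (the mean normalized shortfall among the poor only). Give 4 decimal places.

0.8232

Below the line: 32×KSh 1,500, 4×KSh 5,500 (q = 36 of N = 90).
Relative gaps: 0.8636 (×32), 0.5000 (×4); sum = 29.636364.
I averages over the q = 36 poor units only: 29.636364 / 36 = 0.8232.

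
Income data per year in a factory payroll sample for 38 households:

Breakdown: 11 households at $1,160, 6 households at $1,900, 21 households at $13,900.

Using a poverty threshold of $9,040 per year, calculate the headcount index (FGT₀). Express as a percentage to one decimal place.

44.7%

17 of the 38 households have income below $9,040.
H = 17/38 = 44.7%.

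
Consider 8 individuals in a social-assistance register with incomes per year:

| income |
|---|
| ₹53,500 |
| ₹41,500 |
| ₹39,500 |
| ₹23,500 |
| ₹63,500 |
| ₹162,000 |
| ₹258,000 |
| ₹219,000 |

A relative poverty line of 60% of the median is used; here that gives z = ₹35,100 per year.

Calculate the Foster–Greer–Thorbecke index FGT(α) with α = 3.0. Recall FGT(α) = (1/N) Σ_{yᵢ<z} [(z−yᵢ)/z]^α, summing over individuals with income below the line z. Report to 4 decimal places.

0.0045

Incomes under z: ₹23,500 (q = 1 of N = 8).
Normalized shortfalls: (35100−23500)/35100 = 0.3305.
Raised to α = 3.0: 0.03610.
Sum = 0.036095; FGT(3.0) = 0.036095 / 8 = 0.0045.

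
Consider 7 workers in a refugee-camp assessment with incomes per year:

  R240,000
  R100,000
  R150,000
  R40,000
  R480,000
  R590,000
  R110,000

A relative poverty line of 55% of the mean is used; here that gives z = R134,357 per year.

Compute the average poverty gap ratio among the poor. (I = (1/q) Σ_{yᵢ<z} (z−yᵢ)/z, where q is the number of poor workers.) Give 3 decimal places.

Below z: R40,000, R100,000, R110,000 (q = 3 of N = 7).
Relative gaps: 0.7023, 0.2557, 0.1813; sum = 1.139286.
I averages over the q = 3 poor units only: 1.139286 / 3 = 0.380.

0.380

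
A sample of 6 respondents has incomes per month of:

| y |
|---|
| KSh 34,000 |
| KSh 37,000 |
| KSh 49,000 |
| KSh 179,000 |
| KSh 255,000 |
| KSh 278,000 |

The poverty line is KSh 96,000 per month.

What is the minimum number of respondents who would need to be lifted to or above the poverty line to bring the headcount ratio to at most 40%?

1

3 of the 6 respondents are poor, so H = 3/6 = 0.500.
A headcount ratio of at most 40% allows at most ⌊0.40 × 6⌋ = 2 poor respondents.
So at least 3 − 2 = 1 must be lifted.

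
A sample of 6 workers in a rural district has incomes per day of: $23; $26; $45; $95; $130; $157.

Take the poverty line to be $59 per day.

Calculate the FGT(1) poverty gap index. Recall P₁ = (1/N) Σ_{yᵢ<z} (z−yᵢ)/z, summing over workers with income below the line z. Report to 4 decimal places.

0.2345

Below z: $23, $26, $45 (q = 3 of N = 6).
Shortfall ratios: (59−23)/59 = 0.6102; (59−26)/59 = 0.5593; (59−45)/59 = 0.2373.
Sum of shortfalls = 1.406780; P₁ averages over all N: 1.406780 / 6 = 0.2345.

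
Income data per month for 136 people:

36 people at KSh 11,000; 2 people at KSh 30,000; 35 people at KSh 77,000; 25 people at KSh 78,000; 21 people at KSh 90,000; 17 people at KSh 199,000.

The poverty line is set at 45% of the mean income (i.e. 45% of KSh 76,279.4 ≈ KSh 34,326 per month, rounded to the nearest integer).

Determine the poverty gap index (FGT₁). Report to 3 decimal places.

Below the line: 36×KSh 11,000, 2×KSh 30,000 (q = 38 of N = 136).
Shortfall ratios: (34326−11000)/34326 = 0.6795 (×36); (34326−30000)/34326 = 0.1260 (×2).
Σ = 24.715609. Dividing by the full population N = 136 gives P₁ = 0.182.

0.182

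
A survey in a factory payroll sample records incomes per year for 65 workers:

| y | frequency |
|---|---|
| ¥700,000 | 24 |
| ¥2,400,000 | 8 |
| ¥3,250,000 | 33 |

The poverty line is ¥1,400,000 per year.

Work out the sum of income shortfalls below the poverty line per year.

Incomes under z: 24×¥700,000 (q = 24 of N = 65).
Individual gaps: 24×(1400000−700000) = 16800000.
Aggregate gap = ¥16,800,000.

¥16,800,000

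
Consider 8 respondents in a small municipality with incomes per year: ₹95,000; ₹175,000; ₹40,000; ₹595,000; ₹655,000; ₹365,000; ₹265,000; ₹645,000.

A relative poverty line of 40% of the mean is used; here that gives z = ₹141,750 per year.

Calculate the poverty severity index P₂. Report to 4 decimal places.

0.0780

Poor units: ₹40,000, ₹95,000 (q = 2 of N = 8).
Normalized shortfalls: (141750−40000)/141750 = 0.7178; (141750−95000)/141750 = 0.3298.
Squared: 0.5153; 0.1088.
Sum = 0.624028; P₂ = 0.624028 / 8 = 0.0780.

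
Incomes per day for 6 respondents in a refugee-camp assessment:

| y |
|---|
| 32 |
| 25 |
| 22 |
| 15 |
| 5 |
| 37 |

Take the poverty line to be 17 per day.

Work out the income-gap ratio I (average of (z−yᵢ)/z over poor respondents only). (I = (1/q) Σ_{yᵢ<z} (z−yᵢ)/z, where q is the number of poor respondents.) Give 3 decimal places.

0.412

Incomes under z: 5, 15 (q = 2 of N = 6).
Shortfall ratios (z−y)/z: 0.7059, 0.1176; sum = 0.823529.
I averages over the q = 2 poor units only: 0.823529 / 2 = 0.412.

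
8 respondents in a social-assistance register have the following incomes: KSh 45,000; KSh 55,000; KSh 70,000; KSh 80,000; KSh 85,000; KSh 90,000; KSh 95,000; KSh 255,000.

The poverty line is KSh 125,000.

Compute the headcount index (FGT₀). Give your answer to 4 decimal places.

0.8750

7 of the 8 respondents have income below KSh 125,000.
H = 7/8 = 0.8750.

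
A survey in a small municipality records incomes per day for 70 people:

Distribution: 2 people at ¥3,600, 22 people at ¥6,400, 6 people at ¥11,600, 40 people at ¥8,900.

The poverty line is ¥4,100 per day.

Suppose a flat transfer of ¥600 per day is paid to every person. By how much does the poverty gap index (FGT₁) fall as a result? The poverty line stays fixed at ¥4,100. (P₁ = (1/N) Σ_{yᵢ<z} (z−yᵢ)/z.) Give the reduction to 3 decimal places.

0.003

Before: below the line — 2×¥3,600; poverty gap index (FGT₁) = 0.00348.
After the ¥600 transfer: below the line — none; poverty gap index (FGT₁) = 0.00000.
Reduction = 0.00348 − 0.00000 = 0.003.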